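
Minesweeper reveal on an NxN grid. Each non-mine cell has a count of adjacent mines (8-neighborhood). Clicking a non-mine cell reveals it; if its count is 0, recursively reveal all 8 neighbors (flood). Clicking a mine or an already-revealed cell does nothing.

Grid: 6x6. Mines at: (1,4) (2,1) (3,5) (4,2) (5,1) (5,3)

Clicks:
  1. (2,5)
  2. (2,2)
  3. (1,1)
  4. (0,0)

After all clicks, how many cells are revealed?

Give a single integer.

Click 1 (2,5) count=2: revealed 1 new [(2,5)] -> total=1
Click 2 (2,2) count=1: revealed 1 new [(2,2)] -> total=2
Click 3 (1,1) count=1: revealed 1 new [(1,1)] -> total=3
Click 4 (0,0) count=0: revealed 7 new [(0,0) (0,1) (0,2) (0,3) (1,0) (1,2) (1,3)] -> total=10

Answer: 10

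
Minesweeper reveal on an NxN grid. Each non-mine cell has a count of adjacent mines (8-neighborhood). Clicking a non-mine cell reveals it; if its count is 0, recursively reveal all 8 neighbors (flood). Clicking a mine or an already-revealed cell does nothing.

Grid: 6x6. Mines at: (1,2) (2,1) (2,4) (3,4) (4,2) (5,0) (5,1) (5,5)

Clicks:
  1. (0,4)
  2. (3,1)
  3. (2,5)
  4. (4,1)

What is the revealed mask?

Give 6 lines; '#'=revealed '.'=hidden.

Answer: ...###
...###
.....#
.#....
.#....
......

Derivation:
Click 1 (0,4) count=0: revealed 6 new [(0,3) (0,4) (0,5) (1,3) (1,4) (1,5)] -> total=6
Click 2 (3,1) count=2: revealed 1 new [(3,1)] -> total=7
Click 3 (2,5) count=2: revealed 1 new [(2,5)] -> total=8
Click 4 (4,1) count=3: revealed 1 new [(4,1)] -> total=9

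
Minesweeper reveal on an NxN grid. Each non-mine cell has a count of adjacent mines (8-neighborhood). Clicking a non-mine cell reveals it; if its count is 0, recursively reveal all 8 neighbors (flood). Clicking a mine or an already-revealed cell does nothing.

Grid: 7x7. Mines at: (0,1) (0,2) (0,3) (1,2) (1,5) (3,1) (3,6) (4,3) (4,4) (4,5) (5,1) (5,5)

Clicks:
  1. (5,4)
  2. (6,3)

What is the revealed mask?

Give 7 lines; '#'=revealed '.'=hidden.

Click 1 (5,4) count=4: revealed 1 new [(5,4)] -> total=1
Click 2 (6,3) count=0: revealed 5 new [(5,2) (5,3) (6,2) (6,3) (6,4)] -> total=6

Answer: .......
.......
.......
.......
.......
..###..
..###..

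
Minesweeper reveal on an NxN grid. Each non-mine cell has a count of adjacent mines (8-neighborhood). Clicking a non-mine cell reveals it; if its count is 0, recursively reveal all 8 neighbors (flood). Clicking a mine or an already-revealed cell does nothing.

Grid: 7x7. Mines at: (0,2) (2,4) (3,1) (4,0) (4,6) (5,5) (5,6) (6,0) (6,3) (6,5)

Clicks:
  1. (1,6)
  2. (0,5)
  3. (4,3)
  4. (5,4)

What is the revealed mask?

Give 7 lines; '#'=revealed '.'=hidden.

Click 1 (1,6) count=0: revealed 12 new [(0,3) (0,4) (0,5) (0,6) (1,3) (1,4) (1,5) (1,6) (2,5) (2,6) (3,5) (3,6)] -> total=12
Click 2 (0,5) count=0: revealed 0 new [(none)] -> total=12
Click 3 (4,3) count=0: revealed 9 new [(3,2) (3,3) (3,4) (4,2) (4,3) (4,4) (5,2) (5,3) (5,4)] -> total=21
Click 4 (5,4) count=3: revealed 0 new [(none)] -> total=21

Answer: ...####
...####
.....##
..#####
..###..
..###..
.......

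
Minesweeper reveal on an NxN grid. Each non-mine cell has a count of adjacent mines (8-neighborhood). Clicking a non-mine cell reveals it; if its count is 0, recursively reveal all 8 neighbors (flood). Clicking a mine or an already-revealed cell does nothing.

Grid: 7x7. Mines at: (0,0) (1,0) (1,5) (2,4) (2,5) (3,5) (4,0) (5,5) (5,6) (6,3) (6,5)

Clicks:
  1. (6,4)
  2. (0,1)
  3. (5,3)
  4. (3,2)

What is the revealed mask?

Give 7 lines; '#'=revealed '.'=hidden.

Answer: .####..
.####..
.###...
.####..
.####..
.####..
....#..

Derivation:
Click 1 (6,4) count=3: revealed 1 new [(6,4)] -> total=1
Click 2 (0,1) count=2: revealed 1 new [(0,1)] -> total=2
Click 3 (5,3) count=1: revealed 1 new [(5,3)] -> total=3
Click 4 (3,2) count=0: revealed 21 new [(0,2) (0,3) (0,4) (1,1) (1,2) (1,3) (1,4) (2,1) (2,2) (2,3) (3,1) (3,2) (3,3) (3,4) (4,1) (4,2) (4,3) (4,4) (5,1) (5,2) (5,4)] -> total=24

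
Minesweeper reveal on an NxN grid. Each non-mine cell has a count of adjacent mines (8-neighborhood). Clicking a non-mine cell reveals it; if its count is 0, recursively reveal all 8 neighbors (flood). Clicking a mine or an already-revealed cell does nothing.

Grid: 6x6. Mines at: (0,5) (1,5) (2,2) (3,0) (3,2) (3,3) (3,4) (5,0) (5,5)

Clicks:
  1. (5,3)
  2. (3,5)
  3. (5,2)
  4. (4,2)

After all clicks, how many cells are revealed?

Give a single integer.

Answer: 9

Derivation:
Click 1 (5,3) count=0: revealed 8 new [(4,1) (4,2) (4,3) (4,4) (5,1) (5,2) (5,3) (5,4)] -> total=8
Click 2 (3,5) count=1: revealed 1 new [(3,5)] -> total=9
Click 3 (5,2) count=0: revealed 0 new [(none)] -> total=9
Click 4 (4,2) count=2: revealed 0 new [(none)] -> total=9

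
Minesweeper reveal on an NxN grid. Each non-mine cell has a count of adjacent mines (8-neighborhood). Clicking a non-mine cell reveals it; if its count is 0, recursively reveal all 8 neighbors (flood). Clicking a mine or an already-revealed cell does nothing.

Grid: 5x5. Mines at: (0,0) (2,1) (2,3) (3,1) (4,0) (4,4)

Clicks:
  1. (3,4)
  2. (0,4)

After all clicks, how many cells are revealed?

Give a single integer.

Answer: 9

Derivation:
Click 1 (3,4) count=2: revealed 1 new [(3,4)] -> total=1
Click 2 (0,4) count=0: revealed 8 new [(0,1) (0,2) (0,3) (0,4) (1,1) (1,2) (1,3) (1,4)] -> total=9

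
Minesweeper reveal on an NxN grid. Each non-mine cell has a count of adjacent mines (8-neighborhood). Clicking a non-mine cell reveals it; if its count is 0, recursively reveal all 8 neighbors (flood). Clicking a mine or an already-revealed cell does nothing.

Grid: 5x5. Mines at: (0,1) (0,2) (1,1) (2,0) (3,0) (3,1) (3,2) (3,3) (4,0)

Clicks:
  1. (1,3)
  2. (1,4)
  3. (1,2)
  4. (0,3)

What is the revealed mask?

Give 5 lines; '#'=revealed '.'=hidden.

Click 1 (1,3) count=1: revealed 1 new [(1,3)] -> total=1
Click 2 (1,4) count=0: revealed 5 new [(0,3) (0,4) (1,4) (2,3) (2,4)] -> total=6
Click 3 (1,2) count=3: revealed 1 new [(1,2)] -> total=7
Click 4 (0,3) count=1: revealed 0 new [(none)] -> total=7

Answer: ...##
..###
...##
.....
.....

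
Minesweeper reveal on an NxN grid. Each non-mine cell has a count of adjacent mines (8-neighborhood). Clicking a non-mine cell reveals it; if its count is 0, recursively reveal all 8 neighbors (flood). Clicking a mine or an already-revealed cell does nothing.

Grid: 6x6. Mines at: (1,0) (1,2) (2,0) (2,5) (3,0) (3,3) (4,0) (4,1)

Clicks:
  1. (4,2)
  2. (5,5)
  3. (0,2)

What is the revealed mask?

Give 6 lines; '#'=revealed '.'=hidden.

Click 1 (4,2) count=2: revealed 1 new [(4,2)] -> total=1
Click 2 (5,5) count=0: revealed 9 new [(3,4) (3,5) (4,3) (4,4) (4,5) (5,2) (5,3) (5,4) (5,5)] -> total=10
Click 3 (0,2) count=1: revealed 1 new [(0,2)] -> total=11

Answer: ..#...
......
......
....##
..####
..####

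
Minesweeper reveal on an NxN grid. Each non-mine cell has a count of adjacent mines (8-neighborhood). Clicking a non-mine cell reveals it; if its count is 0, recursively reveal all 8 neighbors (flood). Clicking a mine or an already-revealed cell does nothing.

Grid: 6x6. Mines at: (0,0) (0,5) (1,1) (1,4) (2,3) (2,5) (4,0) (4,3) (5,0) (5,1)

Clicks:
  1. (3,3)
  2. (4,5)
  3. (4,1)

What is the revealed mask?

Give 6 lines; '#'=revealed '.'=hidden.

Click 1 (3,3) count=2: revealed 1 new [(3,3)] -> total=1
Click 2 (4,5) count=0: revealed 6 new [(3,4) (3,5) (4,4) (4,5) (5,4) (5,5)] -> total=7
Click 3 (4,1) count=3: revealed 1 new [(4,1)] -> total=8

Answer: ......
......
......
...###
.#..##
....##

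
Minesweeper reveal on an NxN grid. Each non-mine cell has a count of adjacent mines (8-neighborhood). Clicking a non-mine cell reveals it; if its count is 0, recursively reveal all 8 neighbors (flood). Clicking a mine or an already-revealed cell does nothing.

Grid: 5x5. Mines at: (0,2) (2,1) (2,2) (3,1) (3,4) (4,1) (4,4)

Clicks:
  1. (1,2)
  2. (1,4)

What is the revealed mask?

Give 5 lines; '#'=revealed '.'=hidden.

Click 1 (1,2) count=3: revealed 1 new [(1,2)] -> total=1
Click 2 (1,4) count=0: revealed 6 new [(0,3) (0,4) (1,3) (1,4) (2,3) (2,4)] -> total=7

Answer: ...##
..###
...##
.....
.....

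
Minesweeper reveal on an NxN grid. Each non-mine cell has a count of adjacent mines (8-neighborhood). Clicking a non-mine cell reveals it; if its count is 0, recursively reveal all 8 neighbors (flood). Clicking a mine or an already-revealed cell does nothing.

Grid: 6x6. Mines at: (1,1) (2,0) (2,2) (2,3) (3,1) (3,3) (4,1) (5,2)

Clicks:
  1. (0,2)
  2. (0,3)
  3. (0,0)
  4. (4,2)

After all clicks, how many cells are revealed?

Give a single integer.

Answer: 20

Derivation:
Click 1 (0,2) count=1: revealed 1 new [(0,2)] -> total=1
Click 2 (0,3) count=0: revealed 17 new [(0,3) (0,4) (0,5) (1,2) (1,3) (1,4) (1,5) (2,4) (2,5) (3,4) (3,5) (4,3) (4,4) (4,5) (5,3) (5,4) (5,5)] -> total=18
Click 3 (0,0) count=1: revealed 1 new [(0,0)] -> total=19
Click 4 (4,2) count=4: revealed 1 new [(4,2)] -> total=20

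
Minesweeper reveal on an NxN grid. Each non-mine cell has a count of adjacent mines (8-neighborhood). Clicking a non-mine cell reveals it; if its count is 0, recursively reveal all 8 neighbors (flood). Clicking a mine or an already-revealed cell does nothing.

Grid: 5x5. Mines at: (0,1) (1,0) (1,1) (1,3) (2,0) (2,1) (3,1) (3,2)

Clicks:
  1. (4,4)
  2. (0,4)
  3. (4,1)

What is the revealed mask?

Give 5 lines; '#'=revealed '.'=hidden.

Answer: ....#
.....
...##
...##
.#.##

Derivation:
Click 1 (4,4) count=0: revealed 6 new [(2,3) (2,4) (3,3) (3,4) (4,3) (4,4)] -> total=6
Click 2 (0,4) count=1: revealed 1 new [(0,4)] -> total=7
Click 3 (4,1) count=2: revealed 1 new [(4,1)] -> total=8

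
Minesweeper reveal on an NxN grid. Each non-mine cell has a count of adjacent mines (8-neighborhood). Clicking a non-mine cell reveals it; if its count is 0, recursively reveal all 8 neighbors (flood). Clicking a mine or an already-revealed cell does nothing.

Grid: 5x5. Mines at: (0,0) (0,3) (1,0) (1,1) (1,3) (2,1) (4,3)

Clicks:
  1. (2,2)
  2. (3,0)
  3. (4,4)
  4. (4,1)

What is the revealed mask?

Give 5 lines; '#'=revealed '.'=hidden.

Click 1 (2,2) count=3: revealed 1 new [(2,2)] -> total=1
Click 2 (3,0) count=1: revealed 1 new [(3,0)] -> total=2
Click 3 (4,4) count=1: revealed 1 new [(4,4)] -> total=3
Click 4 (4,1) count=0: revealed 5 new [(3,1) (3,2) (4,0) (4,1) (4,2)] -> total=8

Answer: .....
.....
..#..
###..
###.#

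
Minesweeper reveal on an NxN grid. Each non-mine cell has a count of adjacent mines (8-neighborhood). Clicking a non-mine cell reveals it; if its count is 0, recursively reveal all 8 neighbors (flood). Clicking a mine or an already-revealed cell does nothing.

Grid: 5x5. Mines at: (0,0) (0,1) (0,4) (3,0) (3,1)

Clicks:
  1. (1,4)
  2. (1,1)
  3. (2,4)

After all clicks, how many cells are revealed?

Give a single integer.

Click 1 (1,4) count=1: revealed 1 new [(1,4)] -> total=1
Click 2 (1,1) count=2: revealed 1 new [(1,1)] -> total=2
Click 3 (2,4) count=0: revealed 11 new [(1,2) (1,3) (2,2) (2,3) (2,4) (3,2) (3,3) (3,4) (4,2) (4,3) (4,4)] -> total=13

Answer: 13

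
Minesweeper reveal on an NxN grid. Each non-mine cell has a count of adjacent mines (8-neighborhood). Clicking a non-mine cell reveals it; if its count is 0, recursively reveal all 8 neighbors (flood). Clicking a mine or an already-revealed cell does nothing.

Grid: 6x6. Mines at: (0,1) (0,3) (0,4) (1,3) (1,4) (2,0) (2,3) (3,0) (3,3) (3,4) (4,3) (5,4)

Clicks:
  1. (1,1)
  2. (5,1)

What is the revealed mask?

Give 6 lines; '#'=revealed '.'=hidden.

Answer: ......
.#....
......
......
###...
###...

Derivation:
Click 1 (1,1) count=2: revealed 1 new [(1,1)] -> total=1
Click 2 (5,1) count=0: revealed 6 new [(4,0) (4,1) (4,2) (5,0) (5,1) (5,2)] -> total=7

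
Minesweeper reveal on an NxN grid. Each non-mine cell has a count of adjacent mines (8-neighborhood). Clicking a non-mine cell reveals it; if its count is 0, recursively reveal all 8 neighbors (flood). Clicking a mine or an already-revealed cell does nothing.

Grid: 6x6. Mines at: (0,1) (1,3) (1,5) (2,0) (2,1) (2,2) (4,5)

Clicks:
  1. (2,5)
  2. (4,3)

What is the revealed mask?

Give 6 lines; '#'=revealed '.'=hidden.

Click 1 (2,5) count=1: revealed 1 new [(2,5)] -> total=1
Click 2 (4,3) count=0: revealed 15 new [(3,0) (3,1) (3,2) (3,3) (3,4) (4,0) (4,1) (4,2) (4,3) (4,4) (5,0) (5,1) (5,2) (5,3) (5,4)] -> total=16

Answer: ......
......
.....#
#####.
#####.
#####.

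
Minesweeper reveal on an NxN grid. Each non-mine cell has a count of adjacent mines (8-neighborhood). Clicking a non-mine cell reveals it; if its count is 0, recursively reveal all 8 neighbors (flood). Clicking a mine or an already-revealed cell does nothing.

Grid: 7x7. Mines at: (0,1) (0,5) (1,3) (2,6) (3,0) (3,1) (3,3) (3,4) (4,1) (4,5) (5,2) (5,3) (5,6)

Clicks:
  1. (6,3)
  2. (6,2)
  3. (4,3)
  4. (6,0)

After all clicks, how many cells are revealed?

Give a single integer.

Answer: 7

Derivation:
Click 1 (6,3) count=2: revealed 1 new [(6,3)] -> total=1
Click 2 (6,2) count=2: revealed 1 new [(6,2)] -> total=2
Click 3 (4,3) count=4: revealed 1 new [(4,3)] -> total=3
Click 4 (6,0) count=0: revealed 4 new [(5,0) (5,1) (6,0) (6,1)] -> total=7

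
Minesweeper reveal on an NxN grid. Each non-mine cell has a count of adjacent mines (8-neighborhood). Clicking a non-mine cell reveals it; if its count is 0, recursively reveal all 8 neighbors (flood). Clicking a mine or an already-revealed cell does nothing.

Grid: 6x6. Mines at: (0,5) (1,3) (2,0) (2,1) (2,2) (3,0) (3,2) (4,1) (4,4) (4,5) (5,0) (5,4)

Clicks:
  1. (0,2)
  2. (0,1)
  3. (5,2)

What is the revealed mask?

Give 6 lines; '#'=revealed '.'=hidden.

Click 1 (0,2) count=1: revealed 1 new [(0,2)] -> total=1
Click 2 (0,1) count=0: revealed 5 new [(0,0) (0,1) (1,0) (1,1) (1,2)] -> total=6
Click 3 (5,2) count=1: revealed 1 new [(5,2)] -> total=7

Answer: ###...
###...
......
......
......
..#...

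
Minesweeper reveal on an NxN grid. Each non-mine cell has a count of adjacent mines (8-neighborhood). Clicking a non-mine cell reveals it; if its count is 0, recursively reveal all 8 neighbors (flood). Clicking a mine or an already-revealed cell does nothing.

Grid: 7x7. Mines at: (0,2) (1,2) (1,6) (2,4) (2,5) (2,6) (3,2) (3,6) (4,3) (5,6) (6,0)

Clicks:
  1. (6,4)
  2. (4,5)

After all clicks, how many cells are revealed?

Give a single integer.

Click 1 (6,4) count=0: revealed 10 new [(5,1) (5,2) (5,3) (5,4) (5,5) (6,1) (6,2) (6,3) (6,4) (6,5)] -> total=10
Click 2 (4,5) count=2: revealed 1 new [(4,5)] -> total=11

Answer: 11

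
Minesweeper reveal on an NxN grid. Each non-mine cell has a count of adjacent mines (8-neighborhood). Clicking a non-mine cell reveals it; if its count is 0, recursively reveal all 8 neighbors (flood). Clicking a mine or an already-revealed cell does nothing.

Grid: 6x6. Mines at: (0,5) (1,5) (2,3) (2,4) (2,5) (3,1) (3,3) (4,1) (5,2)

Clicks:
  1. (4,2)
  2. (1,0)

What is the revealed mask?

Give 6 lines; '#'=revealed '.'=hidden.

Answer: #####.
#####.
###...
......
..#...
......

Derivation:
Click 1 (4,2) count=4: revealed 1 new [(4,2)] -> total=1
Click 2 (1,0) count=0: revealed 13 new [(0,0) (0,1) (0,2) (0,3) (0,4) (1,0) (1,1) (1,2) (1,3) (1,4) (2,0) (2,1) (2,2)] -> total=14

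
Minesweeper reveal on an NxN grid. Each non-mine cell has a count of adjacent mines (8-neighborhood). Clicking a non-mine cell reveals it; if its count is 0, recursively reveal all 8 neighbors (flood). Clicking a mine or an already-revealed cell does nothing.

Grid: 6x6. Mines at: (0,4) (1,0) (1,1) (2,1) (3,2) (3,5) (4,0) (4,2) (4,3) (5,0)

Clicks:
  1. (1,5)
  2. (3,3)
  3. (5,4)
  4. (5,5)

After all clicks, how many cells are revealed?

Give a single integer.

Click 1 (1,5) count=1: revealed 1 new [(1,5)] -> total=1
Click 2 (3,3) count=3: revealed 1 new [(3,3)] -> total=2
Click 3 (5,4) count=1: revealed 1 new [(5,4)] -> total=3
Click 4 (5,5) count=0: revealed 3 new [(4,4) (4,5) (5,5)] -> total=6

Answer: 6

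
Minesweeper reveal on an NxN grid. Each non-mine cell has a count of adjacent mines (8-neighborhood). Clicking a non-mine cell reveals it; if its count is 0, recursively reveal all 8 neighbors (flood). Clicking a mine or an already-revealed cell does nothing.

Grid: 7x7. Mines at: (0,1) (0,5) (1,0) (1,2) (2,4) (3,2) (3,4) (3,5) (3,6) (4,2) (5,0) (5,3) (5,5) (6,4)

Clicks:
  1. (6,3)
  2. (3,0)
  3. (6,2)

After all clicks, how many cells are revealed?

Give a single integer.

Click 1 (6,3) count=2: revealed 1 new [(6,3)] -> total=1
Click 2 (3,0) count=0: revealed 6 new [(2,0) (2,1) (3,0) (3,1) (4,0) (4,1)] -> total=7
Click 3 (6,2) count=1: revealed 1 new [(6,2)] -> total=8

Answer: 8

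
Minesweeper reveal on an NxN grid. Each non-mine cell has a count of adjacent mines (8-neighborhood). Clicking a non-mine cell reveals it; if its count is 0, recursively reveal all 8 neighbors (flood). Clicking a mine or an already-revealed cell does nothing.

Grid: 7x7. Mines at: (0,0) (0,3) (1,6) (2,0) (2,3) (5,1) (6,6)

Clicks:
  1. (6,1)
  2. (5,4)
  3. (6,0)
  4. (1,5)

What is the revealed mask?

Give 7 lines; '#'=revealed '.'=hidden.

Click 1 (6,1) count=1: revealed 1 new [(6,1)] -> total=1
Click 2 (5,4) count=0: revealed 22 new [(2,4) (2,5) (2,6) (3,2) (3,3) (3,4) (3,5) (3,6) (4,2) (4,3) (4,4) (4,5) (4,6) (5,2) (5,3) (5,4) (5,5) (5,6) (6,2) (6,3) (6,4) (6,5)] -> total=23
Click 3 (6,0) count=1: revealed 1 new [(6,0)] -> total=24
Click 4 (1,5) count=1: revealed 1 new [(1,5)] -> total=25

Answer: .......
.....#.
....###
..#####
..#####
..#####
######.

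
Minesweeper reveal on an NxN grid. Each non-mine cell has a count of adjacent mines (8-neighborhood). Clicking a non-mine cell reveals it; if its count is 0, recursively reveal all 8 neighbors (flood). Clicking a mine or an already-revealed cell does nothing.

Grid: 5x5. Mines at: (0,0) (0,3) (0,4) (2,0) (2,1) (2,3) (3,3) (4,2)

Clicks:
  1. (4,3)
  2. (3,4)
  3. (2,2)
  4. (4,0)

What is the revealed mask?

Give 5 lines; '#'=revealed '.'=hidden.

Answer: .....
.....
..#..
##..#
##.#.

Derivation:
Click 1 (4,3) count=2: revealed 1 new [(4,3)] -> total=1
Click 2 (3,4) count=2: revealed 1 new [(3,4)] -> total=2
Click 3 (2,2) count=3: revealed 1 new [(2,2)] -> total=3
Click 4 (4,0) count=0: revealed 4 new [(3,0) (3,1) (4,0) (4,1)] -> total=7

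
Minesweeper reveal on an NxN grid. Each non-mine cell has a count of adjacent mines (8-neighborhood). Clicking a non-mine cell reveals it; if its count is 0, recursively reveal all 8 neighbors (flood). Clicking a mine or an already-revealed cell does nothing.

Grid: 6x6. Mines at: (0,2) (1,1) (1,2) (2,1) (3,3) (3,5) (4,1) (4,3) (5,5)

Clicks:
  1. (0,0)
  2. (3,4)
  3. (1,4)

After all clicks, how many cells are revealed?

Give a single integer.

Click 1 (0,0) count=1: revealed 1 new [(0,0)] -> total=1
Click 2 (3,4) count=3: revealed 1 new [(3,4)] -> total=2
Click 3 (1,4) count=0: revealed 9 new [(0,3) (0,4) (0,5) (1,3) (1,4) (1,5) (2,3) (2,4) (2,5)] -> total=11

Answer: 11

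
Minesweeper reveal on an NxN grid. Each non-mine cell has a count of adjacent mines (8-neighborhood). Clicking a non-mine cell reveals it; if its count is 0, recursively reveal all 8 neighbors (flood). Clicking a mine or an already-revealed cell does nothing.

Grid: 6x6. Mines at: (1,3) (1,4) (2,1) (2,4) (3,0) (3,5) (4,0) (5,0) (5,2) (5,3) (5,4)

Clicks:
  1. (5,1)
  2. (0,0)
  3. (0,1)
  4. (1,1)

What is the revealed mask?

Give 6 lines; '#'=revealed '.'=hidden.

Click 1 (5,1) count=3: revealed 1 new [(5,1)] -> total=1
Click 2 (0,0) count=0: revealed 6 new [(0,0) (0,1) (0,2) (1,0) (1,1) (1,2)] -> total=7
Click 3 (0,1) count=0: revealed 0 new [(none)] -> total=7
Click 4 (1,1) count=1: revealed 0 new [(none)] -> total=7

Answer: ###...
###...
......
......
......
.#....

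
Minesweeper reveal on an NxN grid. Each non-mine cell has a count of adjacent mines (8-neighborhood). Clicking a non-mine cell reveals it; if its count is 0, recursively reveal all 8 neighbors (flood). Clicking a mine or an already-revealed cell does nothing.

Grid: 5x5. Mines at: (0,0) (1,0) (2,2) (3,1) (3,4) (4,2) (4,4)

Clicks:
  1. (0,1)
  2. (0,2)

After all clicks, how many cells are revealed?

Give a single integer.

Answer: 10

Derivation:
Click 1 (0,1) count=2: revealed 1 new [(0,1)] -> total=1
Click 2 (0,2) count=0: revealed 9 new [(0,2) (0,3) (0,4) (1,1) (1,2) (1,3) (1,4) (2,3) (2,4)] -> total=10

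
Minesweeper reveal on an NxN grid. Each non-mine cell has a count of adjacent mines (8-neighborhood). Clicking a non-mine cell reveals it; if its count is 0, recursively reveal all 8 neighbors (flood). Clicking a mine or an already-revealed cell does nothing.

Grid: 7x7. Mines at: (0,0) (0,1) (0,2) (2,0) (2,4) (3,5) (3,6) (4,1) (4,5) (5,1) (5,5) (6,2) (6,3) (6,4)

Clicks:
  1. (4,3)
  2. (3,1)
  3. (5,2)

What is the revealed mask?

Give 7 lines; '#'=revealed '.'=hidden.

Click 1 (4,3) count=0: revealed 9 new [(3,2) (3,3) (3,4) (4,2) (4,3) (4,4) (5,2) (5,3) (5,4)] -> total=9
Click 2 (3,1) count=2: revealed 1 new [(3,1)] -> total=10
Click 3 (5,2) count=4: revealed 0 new [(none)] -> total=10

Answer: .......
.......
.......
.####..
..###..
..###..
.......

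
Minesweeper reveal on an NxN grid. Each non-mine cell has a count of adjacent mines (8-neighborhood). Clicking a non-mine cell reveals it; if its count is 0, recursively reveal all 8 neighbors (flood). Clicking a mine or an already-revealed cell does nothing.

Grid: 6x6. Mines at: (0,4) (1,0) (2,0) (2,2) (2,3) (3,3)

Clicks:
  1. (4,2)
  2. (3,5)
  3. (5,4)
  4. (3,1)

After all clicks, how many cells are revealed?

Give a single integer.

Answer: 21

Derivation:
Click 1 (4,2) count=1: revealed 1 new [(4,2)] -> total=1
Click 2 (3,5) count=0: revealed 20 new [(1,4) (1,5) (2,4) (2,5) (3,0) (3,1) (3,2) (3,4) (3,5) (4,0) (4,1) (4,3) (4,4) (4,5) (5,0) (5,1) (5,2) (5,3) (5,4) (5,5)] -> total=21
Click 3 (5,4) count=0: revealed 0 new [(none)] -> total=21
Click 4 (3,1) count=2: revealed 0 new [(none)] -> total=21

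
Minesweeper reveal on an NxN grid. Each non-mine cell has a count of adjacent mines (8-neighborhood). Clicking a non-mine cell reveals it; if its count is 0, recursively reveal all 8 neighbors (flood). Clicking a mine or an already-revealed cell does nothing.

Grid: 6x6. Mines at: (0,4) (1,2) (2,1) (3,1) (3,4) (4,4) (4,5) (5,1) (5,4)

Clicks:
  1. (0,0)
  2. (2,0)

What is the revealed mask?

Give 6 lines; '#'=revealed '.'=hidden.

Answer: ##....
##....
#.....
......
......
......

Derivation:
Click 1 (0,0) count=0: revealed 4 new [(0,0) (0,1) (1,0) (1,1)] -> total=4
Click 2 (2,0) count=2: revealed 1 new [(2,0)] -> total=5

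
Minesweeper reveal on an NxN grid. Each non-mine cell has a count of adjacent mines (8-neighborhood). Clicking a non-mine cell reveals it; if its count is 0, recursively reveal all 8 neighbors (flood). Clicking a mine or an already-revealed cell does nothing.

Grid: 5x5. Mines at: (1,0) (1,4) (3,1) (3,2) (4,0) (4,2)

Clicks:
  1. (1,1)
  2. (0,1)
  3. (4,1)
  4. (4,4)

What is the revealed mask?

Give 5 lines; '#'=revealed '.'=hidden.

Click 1 (1,1) count=1: revealed 1 new [(1,1)] -> total=1
Click 2 (0,1) count=1: revealed 1 new [(0,1)] -> total=2
Click 3 (4,1) count=4: revealed 1 new [(4,1)] -> total=3
Click 4 (4,4) count=0: revealed 6 new [(2,3) (2,4) (3,3) (3,4) (4,3) (4,4)] -> total=9

Answer: .#...
.#...
...##
...##
.#.##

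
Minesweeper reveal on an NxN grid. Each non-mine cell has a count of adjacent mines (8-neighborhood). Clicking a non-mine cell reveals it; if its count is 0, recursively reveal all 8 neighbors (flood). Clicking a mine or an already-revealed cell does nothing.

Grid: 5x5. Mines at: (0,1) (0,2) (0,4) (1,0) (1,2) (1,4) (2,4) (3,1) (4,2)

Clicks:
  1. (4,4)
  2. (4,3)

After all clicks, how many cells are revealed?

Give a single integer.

Click 1 (4,4) count=0: revealed 4 new [(3,3) (3,4) (4,3) (4,4)] -> total=4
Click 2 (4,3) count=1: revealed 0 new [(none)] -> total=4

Answer: 4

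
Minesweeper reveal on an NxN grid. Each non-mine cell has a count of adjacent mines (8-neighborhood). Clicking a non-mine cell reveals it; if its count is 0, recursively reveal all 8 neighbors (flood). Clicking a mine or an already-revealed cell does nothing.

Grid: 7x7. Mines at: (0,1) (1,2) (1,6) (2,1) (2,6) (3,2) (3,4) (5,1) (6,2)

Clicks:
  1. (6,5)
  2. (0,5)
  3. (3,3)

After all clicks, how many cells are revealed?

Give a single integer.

Answer: 16

Derivation:
Click 1 (6,5) count=0: revealed 14 new [(3,5) (3,6) (4,3) (4,4) (4,5) (4,6) (5,3) (5,4) (5,5) (5,6) (6,3) (6,4) (6,5) (6,6)] -> total=14
Click 2 (0,5) count=1: revealed 1 new [(0,5)] -> total=15
Click 3 (3,3) count=2: revealed 1 new [(3,3)] -> total=16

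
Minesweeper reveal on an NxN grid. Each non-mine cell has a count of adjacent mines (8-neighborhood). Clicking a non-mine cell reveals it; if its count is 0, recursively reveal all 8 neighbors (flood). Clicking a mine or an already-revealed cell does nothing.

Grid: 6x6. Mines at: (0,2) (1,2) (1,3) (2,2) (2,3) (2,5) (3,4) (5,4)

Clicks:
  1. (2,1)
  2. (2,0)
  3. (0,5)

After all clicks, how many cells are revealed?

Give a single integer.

Click 1 (2,1) count=2: revealed 1 new [(2,1)] -> total=1
Click 2 (2,0) count=0: revealed 17 new [(0,0) (0,1) (1,0) (1,1) (2,0) (3,0) (3,1) (3,2) (3,3) (4,0) (4,1) (4,2) (4,3) (5,0) (5,1) (5,2) (5,3)] -> total=18
Click 3 (0,5) count=0: revealed 4 new [(0,4) (0,5) (1,4) (1,5)] -> total=22

Answer: 22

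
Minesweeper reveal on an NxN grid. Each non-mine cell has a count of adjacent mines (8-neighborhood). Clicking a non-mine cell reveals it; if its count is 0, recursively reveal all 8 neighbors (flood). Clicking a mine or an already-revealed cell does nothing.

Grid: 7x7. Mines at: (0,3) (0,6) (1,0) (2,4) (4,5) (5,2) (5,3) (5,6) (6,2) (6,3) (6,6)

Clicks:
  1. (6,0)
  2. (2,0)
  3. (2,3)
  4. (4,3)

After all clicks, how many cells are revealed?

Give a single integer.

Click 1 (6,0) count=0: revealed 19 new [(1,1) (1,2) (1,3) (2,0) (2,1) (2,2) (2,3) (3,0) (3,1) (3,2) (3,3) (4,0) (4,1) (4,2) (4,3) (5,0) (5,1) (6,0) (6,1)] -> total=19
Click 2 (2,0) count=1: revealed 0 new [(none)] -> total=19
Click 3 (2,3) count=1: revealed 0 new [(none)] -> total=19
Click 4 (4,3) count=2: revealed 0 new [(none)] -> total=19

Answer: 19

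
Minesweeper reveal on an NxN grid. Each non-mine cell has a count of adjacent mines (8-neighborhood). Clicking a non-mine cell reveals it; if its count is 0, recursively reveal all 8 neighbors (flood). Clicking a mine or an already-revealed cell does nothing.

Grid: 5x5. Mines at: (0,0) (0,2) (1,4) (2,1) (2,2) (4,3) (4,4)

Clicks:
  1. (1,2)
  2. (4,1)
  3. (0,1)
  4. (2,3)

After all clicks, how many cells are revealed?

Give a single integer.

Answer: 9

Derivation:
Click 1 (1,2) count=3: revealed 1 new [(1,2)] -> total=1
Click 2 (4,1) count=0: revealed 6 new [(3,0) (3,1) (3,2) (4,0) (4,1) (4,2)] -> total=7
Click 3 (0,1) count=2: revealed 1 new [(0,1)] -> total=8
Click 4 (2,3) count=2: revealed 1 new [(2,3)] -> total=9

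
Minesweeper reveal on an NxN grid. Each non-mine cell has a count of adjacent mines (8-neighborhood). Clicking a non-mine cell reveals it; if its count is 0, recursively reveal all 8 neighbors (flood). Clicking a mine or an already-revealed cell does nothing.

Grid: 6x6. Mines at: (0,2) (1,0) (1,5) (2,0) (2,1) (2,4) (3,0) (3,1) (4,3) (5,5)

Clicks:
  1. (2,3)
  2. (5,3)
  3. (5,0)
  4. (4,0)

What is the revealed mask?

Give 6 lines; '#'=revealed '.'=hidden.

Answer: ......
......
...#..
......
###...
####..

Derivation:
Click 1 (2,3) count=1: revealed 1 new [(2,3)] -> total=1
Click 2 (5,3) count=1: revealed 1 new [(5,3)] -> total=2
Click 3 (5,0) count=0: revealed 6 new [(4,0) (4,1) (4,2) (5,0) (5,1) (5,2)] -> total=8
Click 4 (4,0) count=2: revealed 0 new [(none)] -> total=8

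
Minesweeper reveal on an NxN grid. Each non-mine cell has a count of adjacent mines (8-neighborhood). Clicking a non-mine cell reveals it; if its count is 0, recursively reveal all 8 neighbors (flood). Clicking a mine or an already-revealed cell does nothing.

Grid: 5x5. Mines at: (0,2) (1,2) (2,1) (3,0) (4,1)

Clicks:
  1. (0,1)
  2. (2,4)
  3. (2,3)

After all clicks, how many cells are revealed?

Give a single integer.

Click 1 (0,1) count=2: revealed 1 new [(0,1)] -> total=1
Click 2 (2,4) count=0: revealed 13 new [(0,3) (0,4) (1,3) (1,4) (2,2) (2,3) (2,4) (3,2) (3,3) (3,4) (4,2) (4,3) (4,4)] -> total=14
Click 3 (2,3) count=1: revealed 0 new [(none)] -> total=14

Answer: 14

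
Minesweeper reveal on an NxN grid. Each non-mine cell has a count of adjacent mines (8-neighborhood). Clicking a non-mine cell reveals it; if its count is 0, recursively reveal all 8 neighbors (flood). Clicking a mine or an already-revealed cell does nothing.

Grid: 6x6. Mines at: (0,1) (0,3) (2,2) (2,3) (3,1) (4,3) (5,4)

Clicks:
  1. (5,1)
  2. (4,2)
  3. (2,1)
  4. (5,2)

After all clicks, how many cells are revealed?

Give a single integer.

Click 1 (5,1) count=0: revealed 6 new [(4,0) (4,1) (4,2) (5,0) (5,1) (5,2)] -> total=6
Click 2 (4,2) count=2: revealed 0 new [(none)] -> total=6
Click 3 (2,1) count=2: revealed 1 new [(2,1)] -> total=7
Click 4 (5,2) count=1: revealed 0 new [(none)] -> total=7

Answer: 7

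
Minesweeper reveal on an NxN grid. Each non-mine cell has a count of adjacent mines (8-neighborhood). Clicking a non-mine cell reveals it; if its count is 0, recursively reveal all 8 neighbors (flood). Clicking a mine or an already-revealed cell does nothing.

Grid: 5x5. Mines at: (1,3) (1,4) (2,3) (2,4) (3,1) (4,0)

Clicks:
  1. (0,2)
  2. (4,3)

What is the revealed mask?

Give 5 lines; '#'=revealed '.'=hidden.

Click 1 (0,2) count=1: revealed 1 new [(0,2)] -> total=1
Click 2 (4,3) count=0: revealed 6 new [(3,2) (3,3) (3,4) (4,2) (4,3) (4,4)] -> total=7

Answer: ..#..
.....
.....
..###
..###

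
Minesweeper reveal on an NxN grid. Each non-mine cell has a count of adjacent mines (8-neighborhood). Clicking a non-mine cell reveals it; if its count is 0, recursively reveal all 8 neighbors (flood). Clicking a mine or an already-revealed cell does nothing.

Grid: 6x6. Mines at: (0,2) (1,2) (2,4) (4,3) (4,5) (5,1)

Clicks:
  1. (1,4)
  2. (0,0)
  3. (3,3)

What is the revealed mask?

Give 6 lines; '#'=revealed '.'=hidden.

Click 1 (1,4) count=1: revealed 1 new [(1,4)] -> total=1
Click 2 (0,0) count=0: revealed 13 new [(0,0) (0,1) (1,0) (1,1) (2,0) (2,1) (2,2) (3,0) (3,1) (3,2) (4,0) (4,1) (4,2)] -> total=14
Click 3 (3,3) count=2: revealed 1 new [(3,3)] -> total=15

Answer: ##....
##..#.
###...
####..
###...
......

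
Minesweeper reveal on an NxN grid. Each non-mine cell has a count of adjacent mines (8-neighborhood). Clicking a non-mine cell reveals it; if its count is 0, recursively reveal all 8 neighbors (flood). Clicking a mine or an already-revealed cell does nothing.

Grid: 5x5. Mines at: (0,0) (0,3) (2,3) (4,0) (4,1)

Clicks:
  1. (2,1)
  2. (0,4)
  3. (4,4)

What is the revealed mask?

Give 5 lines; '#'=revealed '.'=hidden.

Answer: ....#
###..
###..
#####
..###

Derivation:
Click 1 (2,1) count=0: revealed 9 new [(1,0) (1,1) (1,2) (2,0) (2,1) (2,2) (3,0) (3,1) (3,2)] -> total=9
Click 2 (0,4) count=1: revealed 1 new [(0,4)] -> total=10
Click 3 (4,4) count=0: revealed 5 new [(3,3) (3,4) (4,2) (4,3) (4,4)] -> total=15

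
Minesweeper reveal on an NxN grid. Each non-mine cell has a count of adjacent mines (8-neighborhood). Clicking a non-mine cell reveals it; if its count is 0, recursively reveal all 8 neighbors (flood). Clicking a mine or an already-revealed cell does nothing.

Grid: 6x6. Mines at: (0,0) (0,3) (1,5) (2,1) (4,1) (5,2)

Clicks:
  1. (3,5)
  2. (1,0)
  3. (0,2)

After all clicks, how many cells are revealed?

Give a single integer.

Click 1 (3,5) count=0: revealed 18 new [(1,2) (1,3) (1,4) (2,2) (2,3) (2,4) (2,5) (3,2) (3,3) (3,4) (3,5) (4,2) (4,3) (4,4) (4,5) (5,3) (5,4) (5,5)] -> total=18
Click 2 (1,0) count=2: revealed 1 new [(1,0)] -> total=19
Click 3 (0,2) count=1: revealed 1 new [(0,2)] -> total=20

Answer: 20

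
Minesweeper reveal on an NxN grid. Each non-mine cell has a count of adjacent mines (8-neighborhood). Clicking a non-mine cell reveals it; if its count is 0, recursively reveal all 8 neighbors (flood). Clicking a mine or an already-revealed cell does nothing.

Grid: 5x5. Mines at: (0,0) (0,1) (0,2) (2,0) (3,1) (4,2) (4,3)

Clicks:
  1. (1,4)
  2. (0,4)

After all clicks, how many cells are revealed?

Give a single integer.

Click 1 (1,4) count=0: revealed 11 new [(0,3) (0,4) (1,2) (1,3) (1,4) (2,2) (2,3) (2,4) (3,2) (3,3) (3,4)] -> total=11
Click 2 (0,4) count=0: revealed 0 new [(none)] -> total=11

Answer: 11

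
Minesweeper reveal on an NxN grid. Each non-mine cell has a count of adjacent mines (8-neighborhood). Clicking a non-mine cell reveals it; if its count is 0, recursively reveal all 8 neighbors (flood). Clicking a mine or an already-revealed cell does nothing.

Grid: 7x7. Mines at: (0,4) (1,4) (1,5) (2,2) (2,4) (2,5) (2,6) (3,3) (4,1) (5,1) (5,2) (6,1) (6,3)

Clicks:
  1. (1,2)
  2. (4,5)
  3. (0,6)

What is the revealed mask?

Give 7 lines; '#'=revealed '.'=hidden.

Click 1 (1,2) count=1: revealed 1 new [(1,2)] -> total=1
Click 2 (4,5) count=0: revealed 12 new [(3,4) (3,5) (3,6) (4,4) (4,5) (4,6) (5,4) (5,5) (5,6) (6,4) (6,5) (6,6)] -> total=13
Click 3 (0,6) count=1: revealed 1 new [(0,6)] -> total=14

Answer: ......#
..#....
.......
....###
....###
....###
....###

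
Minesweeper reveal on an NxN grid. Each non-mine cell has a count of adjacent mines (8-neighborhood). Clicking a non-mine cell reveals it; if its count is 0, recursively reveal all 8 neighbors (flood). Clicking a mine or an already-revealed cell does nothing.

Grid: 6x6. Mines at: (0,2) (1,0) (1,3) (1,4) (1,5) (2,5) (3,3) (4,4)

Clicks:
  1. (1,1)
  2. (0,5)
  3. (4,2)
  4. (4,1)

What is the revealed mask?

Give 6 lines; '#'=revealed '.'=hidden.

Click 1 (1,1) count=2: revealed 1 new [(1,1)] -> total=1
Click 2 (0,5) count=2: revealed 1 new [(0,5)] -> total=2
Click 3 (4,2) count=1: revealed 1 new [(4,2)] -> total=3
Click 4 (4,1) count=0: revealed 13 new [(2,0) (2,1) (2,2) (3,0) (3,1) (3,2) (4,0) (4,1) (4,3) (5,0) (5,1) (5,2) (5,3)] -> total=16

Answer: .....#
.#....
###...
###...
####..
####..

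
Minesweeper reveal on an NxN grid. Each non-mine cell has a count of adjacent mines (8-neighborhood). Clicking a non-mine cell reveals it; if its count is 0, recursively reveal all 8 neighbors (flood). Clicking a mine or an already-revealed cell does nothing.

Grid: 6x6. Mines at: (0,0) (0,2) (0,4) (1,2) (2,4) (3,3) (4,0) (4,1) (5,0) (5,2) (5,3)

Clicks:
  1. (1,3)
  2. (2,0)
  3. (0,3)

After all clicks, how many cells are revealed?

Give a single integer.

Answer: 8

Derivation:
Click 1 (1,3) count=4: revealed 1 new [(1,3)] -> total=1
Click 2 (2,0) count=0: revealed 6 new [(1,0) (1,1) (2,0) (2,1) (3,0) (3,1)] -> total=7
Click 3 (0,3) count=3: revealed 1 new [(0,3)] -> total=8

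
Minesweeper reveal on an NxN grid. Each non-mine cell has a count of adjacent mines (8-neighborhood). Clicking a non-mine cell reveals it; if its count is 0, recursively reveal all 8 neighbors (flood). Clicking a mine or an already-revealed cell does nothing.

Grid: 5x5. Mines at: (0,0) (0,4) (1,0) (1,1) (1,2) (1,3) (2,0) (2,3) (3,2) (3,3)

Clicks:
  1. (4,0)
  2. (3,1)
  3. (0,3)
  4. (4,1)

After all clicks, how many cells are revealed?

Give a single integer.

Answer: 5

Derivation:
Click 1 (4,0) count=0: revealed 4 new [(3,0) (3,1) (4,0) (4,1)] -> total=4
Click 2 (3,1) count=2: revealed 0 new [(none)] -> total=4
Click 3 (0,3) count=3: revealed 1 new [(0,3)] -> total=5
Click 4 (4,1) count=1: revealed 0 new [(none)] -> total=5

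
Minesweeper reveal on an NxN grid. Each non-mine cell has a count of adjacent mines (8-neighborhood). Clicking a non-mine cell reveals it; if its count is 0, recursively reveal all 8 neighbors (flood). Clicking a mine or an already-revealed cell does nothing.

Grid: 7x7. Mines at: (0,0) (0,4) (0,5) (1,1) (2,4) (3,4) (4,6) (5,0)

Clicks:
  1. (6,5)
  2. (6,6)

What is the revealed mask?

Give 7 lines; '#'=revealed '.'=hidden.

Answer: .......
.......
####...
####...
######.
.######
.######

Derivation:
Click 1 (6,5) count=0: revealed 26 new [(2,0) (2,1) (2,2) (2,3) (3,0) (3,1) (3,2) (3,3) (4,0) (4,1) (4,2) (4,3) (4,4) (4,5) (5,1) (5,2) (5,3) (5,4) (5,5) (5,6) (6,1) (6,2) (6,3) (6,4) (6,5) (6,6)] -> total=26
Click 2 (6,6) count=0: revealed 0 new [(none)] -> total=26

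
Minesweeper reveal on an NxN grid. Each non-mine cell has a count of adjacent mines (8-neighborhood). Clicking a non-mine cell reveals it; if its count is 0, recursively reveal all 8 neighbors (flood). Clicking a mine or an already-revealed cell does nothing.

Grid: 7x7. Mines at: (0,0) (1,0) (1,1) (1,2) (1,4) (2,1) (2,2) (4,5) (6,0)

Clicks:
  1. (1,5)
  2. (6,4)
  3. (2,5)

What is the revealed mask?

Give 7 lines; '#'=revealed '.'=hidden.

Answer: .......
.....#.
.....#.
#####..
#####..
#######
.######

Derivation:
Click 1 (1,5) count=1: revealed 1 new [(1,5)] -> total=1
Click 2 (6,4) count=0: revealed 23 new [(3,0) (3,1) (3,2) (3,3) (3,4) (4,0) (4,1) (4,2) (4,3) (4,4) (5,0) (5,1) (5,2) (5,3) (5,4) (5,5) (5,6) (6,1) (6,2) (6,3) (6,4) (6,5) (6,6)] -> total=24
Click 3 (2,5) count=1: revealed 1 new [(2,5)] -> total=25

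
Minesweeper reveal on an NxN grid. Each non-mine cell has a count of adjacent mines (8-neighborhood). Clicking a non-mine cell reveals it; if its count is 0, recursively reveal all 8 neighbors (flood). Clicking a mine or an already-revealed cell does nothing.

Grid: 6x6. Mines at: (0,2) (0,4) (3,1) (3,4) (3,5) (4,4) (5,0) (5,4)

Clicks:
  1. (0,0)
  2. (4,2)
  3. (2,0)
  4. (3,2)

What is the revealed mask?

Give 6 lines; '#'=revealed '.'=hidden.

Click 1 (0,0) count=0: revealed 6 new [(0,0) (0,1) (1,0) (1,1) (2,0) (2,1)] -> total=6
Click 2 (4,2) count=1: revealed 1 new [(4,2)] -> total=7
Click 3 (2,0) count=1: revealed 0 new [(none)] -> total=7
Click 4 (3,2) count=1: revealed 1 new [(3,2)] -> total=8

Answer: ##....
##....
##....
..#...
..#...
......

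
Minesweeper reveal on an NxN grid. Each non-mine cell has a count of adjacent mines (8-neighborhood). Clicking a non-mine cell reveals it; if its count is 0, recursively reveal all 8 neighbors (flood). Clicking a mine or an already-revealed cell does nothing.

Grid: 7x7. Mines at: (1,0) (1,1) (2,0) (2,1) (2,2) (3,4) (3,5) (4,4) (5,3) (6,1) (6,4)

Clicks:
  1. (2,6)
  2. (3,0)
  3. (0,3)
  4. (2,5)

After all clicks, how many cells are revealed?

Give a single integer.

Click 1 (2,6) count=1: revealed 1 new [(2,6)] -> total=1
Click 2 (3,0) count=2: revealed 1 new [(3,0)] -> total=2
Click 3 (0,3) count=0: revealed 13 new [(0,2) (0,3) (0,4) (0,5) (0,6) (1,2) (1,3) (1,4) (1,5) (1,6) (2,3) (2,4) (2,5)] -> total=15
Click 4 (2,5) count=2: revealed 0 new [(none)] -> total=15

Answer: 15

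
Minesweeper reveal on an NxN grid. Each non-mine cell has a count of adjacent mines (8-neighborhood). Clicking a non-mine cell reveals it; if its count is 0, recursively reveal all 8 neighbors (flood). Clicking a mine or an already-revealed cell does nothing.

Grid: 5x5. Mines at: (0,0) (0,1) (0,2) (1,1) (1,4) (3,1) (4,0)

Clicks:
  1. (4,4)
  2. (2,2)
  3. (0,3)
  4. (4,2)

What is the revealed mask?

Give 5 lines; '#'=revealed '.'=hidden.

Answer: ...#.
.....
..###
..###
..###

Derivation:
Click 1 (4,4) count=0: revealed 9 new [(2,2) (2,3) (2,4) (3,2) (3,3) (3,4) (4,2) (4,3) (4,4)] -> total=9
Click 2 (2,2) count=2: revealed 0 new [(none)] -> total=9
Click 3 (0,3) count=2: revealed 1 new [(0,3)] -> total=10
Click 4 (4,2) count=1: revealed 0 new [(none)] -> total=10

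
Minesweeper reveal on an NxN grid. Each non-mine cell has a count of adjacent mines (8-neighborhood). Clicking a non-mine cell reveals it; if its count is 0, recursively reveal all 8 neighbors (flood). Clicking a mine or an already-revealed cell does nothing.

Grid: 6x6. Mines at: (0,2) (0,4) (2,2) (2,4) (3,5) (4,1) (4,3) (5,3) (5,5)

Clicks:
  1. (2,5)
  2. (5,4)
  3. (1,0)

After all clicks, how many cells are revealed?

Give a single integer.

Answer: 10

Derivation:
Click 1 (2,5) count=2: revealed 1 new [(2,5)] -> total=1
Click 2 (5,4) count=3: revealed 1 new [(5,4)] -> total=2
Click 3 (1,0) count=0: revealed 8 new [(0,0) (0,1) (1,0) (1,1) (2,0) (2,1) (3,0) (3,1)] -> total=10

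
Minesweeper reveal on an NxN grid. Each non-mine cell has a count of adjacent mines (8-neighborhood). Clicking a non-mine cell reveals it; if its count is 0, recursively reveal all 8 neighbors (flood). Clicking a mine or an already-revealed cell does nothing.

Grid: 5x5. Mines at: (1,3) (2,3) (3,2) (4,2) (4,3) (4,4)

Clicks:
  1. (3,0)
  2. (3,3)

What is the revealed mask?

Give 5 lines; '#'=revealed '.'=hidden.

Click 1 (3,0) count=0: revealed 13 new [(0,0) (0,1) (0,2) (1,0) (1,1) (1,2) (2,0) (2,1) (2,2) (3,0) (3,1) (4,0) (4,1)] -> total=13
Click 2 (3,3) count=5: revealed 1 new [(3,3)] -> total=14

Answer: ###..
###..
###..
##.#.
##...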